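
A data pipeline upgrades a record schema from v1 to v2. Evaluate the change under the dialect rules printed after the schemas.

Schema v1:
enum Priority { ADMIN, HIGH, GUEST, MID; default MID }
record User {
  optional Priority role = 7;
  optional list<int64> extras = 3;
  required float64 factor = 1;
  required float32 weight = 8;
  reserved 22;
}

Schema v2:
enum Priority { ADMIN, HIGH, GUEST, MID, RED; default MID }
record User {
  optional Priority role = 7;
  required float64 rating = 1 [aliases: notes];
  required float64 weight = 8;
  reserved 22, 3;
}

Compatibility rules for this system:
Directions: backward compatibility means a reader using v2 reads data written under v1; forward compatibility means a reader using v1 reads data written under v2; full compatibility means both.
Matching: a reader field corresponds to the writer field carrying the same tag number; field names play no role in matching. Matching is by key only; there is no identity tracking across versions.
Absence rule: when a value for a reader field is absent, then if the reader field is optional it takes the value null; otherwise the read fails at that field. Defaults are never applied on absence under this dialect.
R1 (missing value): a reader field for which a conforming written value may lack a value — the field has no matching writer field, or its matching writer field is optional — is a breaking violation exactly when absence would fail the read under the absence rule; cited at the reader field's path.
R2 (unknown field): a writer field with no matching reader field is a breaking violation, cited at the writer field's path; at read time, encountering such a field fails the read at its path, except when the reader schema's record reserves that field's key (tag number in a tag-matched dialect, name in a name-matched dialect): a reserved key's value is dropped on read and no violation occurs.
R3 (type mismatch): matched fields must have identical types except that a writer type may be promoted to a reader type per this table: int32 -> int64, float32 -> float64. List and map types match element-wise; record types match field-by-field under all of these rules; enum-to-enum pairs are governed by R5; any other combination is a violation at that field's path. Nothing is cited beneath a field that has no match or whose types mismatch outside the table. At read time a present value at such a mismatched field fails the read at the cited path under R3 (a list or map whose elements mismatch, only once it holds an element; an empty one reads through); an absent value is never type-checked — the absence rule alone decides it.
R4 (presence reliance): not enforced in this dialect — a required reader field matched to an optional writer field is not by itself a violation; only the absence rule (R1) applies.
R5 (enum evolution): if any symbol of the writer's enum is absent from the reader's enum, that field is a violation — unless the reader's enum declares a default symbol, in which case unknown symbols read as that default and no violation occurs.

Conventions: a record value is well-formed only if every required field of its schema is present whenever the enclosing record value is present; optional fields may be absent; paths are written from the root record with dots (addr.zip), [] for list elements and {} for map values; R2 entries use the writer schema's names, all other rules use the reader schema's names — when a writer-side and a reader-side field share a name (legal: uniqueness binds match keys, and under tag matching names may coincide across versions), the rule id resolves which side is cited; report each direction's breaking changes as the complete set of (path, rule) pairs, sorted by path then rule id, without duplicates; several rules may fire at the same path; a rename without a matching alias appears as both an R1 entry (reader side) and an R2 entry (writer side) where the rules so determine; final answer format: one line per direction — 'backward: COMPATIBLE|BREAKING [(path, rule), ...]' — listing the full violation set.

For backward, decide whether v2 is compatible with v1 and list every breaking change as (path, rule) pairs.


backward: COMPATIBLE []

each type pair in User: writer, then reader
backward pass over User, reader schema v2, writer schema v1:
  role: paired with writer role (Priority -> Priority; writer optional)
  rating: paired with writer factor (float64 -> float64; writer required)
  weight: paired with writer weight (float32 -> float64; writer required)
  extras (writer side), unknown to reader
  => backward: COMPATIBLE
ruling out the remaining User differences:
  removed field extras from record User (its key 3 joins the reserved list) -> inert for the asked User verdict: nothing fires
  field weight in record User: type float32 changed to float64 -> fires only in the forward direction of User, which is not asked here
  enum Priority (field role in record User): symbol RED added -> inert for the asked User verdict: nothing fires
  renamed field factor to rating in record User -> inert for the asked User verdict: nothing fires


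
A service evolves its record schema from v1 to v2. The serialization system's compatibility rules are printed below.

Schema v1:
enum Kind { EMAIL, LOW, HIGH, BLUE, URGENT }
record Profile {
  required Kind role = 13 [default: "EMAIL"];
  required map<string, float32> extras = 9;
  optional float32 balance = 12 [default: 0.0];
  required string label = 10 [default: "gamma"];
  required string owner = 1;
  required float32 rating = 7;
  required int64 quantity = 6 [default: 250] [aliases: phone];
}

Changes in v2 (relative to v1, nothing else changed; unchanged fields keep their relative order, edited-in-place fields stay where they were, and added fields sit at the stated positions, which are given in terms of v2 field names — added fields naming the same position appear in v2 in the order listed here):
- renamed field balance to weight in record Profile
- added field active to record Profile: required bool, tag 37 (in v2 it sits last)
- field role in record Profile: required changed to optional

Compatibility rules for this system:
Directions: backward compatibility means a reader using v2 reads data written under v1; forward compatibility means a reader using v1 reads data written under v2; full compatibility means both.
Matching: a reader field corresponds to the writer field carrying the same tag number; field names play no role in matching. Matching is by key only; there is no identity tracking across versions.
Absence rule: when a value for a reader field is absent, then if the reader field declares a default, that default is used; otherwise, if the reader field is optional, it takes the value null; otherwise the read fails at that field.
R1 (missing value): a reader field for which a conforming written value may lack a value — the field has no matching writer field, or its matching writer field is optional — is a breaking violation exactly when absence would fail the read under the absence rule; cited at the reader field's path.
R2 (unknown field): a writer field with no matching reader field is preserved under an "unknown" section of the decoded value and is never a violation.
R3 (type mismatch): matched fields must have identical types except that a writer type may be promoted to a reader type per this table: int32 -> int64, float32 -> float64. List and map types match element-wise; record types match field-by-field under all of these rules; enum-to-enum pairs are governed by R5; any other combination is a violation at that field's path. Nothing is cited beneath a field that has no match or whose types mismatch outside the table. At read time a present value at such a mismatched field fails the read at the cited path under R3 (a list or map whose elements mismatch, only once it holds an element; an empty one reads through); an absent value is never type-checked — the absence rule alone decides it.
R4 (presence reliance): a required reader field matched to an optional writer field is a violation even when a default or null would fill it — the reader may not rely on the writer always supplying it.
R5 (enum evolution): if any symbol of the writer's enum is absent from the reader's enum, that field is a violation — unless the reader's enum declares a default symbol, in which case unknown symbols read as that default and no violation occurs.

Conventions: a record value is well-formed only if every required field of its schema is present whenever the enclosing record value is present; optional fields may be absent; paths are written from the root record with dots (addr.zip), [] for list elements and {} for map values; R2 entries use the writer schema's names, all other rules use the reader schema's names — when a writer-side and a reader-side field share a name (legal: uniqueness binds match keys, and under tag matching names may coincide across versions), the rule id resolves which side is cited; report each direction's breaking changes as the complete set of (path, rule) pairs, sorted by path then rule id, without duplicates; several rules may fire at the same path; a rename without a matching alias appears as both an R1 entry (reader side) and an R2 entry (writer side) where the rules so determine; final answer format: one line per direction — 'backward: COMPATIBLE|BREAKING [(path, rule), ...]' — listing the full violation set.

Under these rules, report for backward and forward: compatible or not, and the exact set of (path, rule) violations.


the writer's type comes first in each Profile pair
backward pass over Profile, reader schema v2, writer schema v1:
  Kind -> Kind, writer required: role aligns to role
  map<string, float32> -> map<string, float32>, writer required: extras aligns to extras
  float32 -> float32, writer optional: weight aligns to balance
  string -> string, writer required: label aligns to label
  string -> string, writer required: owner aligns to owner
  float32 -> float32, writer required: rating aligns to rating
  int64 -> int64, writer required: quantity aligns to quantity
  no writer field matches reader active
  rule R1 violated at active
  => 1 violation(s): backward is BREAKING for Profile
forward pass over Profile, reader schema v1, writer schema v2:
  Kind -> Kind, writer optional: role aligns to role
  map<string, float32> -> map<string, float32>, writer required: extras aligns to extras
  float32 -> float32, writer optional: balance aligns to weight
  string -> string, writer required: label aligns to label
  string -> string, writer required: owner aligns to owner
  float32 -> float32, writer required: rating aligns to rating
  int64 -> int64, writer required: quantity aligns to quantity
  leftover writer field: active
  rule R4 violated at role
  => 1 violation(s): forward is BREAKING for Profile

backward: BREAKING [(active, R1)]; forward: BREAKING [(role, R4)]


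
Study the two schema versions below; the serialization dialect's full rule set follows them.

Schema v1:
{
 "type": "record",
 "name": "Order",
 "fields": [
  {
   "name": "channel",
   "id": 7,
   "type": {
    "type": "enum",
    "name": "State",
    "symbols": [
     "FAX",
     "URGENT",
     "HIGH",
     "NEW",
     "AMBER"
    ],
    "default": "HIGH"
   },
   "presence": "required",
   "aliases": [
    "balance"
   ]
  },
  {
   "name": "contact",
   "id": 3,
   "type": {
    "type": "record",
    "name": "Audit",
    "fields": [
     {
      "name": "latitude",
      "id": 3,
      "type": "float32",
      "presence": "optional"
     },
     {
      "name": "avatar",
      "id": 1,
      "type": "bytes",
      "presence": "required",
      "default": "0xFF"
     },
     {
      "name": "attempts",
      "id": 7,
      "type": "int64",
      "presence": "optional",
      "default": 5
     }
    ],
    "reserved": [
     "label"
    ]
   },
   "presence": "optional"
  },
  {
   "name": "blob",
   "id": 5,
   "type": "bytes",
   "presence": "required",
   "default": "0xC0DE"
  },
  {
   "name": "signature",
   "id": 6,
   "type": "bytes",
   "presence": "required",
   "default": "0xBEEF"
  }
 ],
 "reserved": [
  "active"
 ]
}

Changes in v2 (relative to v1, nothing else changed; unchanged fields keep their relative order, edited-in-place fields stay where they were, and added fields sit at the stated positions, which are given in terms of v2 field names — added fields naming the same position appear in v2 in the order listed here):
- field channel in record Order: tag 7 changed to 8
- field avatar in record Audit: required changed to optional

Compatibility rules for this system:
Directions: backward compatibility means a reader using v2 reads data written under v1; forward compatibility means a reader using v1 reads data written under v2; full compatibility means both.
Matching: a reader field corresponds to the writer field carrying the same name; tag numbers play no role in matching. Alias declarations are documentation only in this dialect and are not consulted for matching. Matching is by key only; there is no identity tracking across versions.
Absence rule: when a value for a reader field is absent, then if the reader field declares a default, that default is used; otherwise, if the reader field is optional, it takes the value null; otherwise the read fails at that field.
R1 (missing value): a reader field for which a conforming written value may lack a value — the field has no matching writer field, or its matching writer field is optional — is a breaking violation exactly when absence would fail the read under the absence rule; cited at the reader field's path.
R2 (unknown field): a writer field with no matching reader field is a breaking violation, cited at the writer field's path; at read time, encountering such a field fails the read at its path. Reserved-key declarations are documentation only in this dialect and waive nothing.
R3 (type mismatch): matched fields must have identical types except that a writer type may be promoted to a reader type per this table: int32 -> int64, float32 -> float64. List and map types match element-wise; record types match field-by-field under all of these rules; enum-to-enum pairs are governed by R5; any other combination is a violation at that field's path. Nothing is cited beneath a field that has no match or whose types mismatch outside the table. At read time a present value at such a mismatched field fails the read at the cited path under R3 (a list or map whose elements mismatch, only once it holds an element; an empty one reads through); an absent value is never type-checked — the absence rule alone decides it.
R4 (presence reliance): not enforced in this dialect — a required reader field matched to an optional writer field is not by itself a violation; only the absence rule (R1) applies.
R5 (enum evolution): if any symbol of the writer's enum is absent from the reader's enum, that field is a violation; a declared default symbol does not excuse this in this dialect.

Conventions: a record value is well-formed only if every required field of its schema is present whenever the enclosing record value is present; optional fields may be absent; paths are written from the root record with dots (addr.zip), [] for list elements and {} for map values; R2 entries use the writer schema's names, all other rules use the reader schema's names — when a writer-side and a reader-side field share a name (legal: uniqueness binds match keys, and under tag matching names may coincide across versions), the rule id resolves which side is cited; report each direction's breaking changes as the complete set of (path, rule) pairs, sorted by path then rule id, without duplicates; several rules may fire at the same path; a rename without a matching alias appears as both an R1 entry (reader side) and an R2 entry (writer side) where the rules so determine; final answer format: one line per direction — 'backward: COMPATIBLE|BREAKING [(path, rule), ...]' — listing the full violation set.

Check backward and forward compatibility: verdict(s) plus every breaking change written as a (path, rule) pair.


in Order below, arrows point writer -> reader
backward for Order (reader v2, writer v1):
  channel: paired with writer channel (State -> State; writer required)
  contact: paired with writer contact (Audit -> Audit; writer optional)
  blob: paired with writer blob (bytes -> bytes; writer required)
  signature: paired with writer signature (bytes -> bytes; writer required)
  contact.latitude: paired with writer contact.latitude (float32 -> float32; writer optional)
  contact.avatar: paired with writer contact.avatar (bytes -> bytes; writer required)
  contact.attempts: paired with writer contact.attempts (int64 -> int64; writer optional)
  => no violations; backward on Order: COMPATIBLE
forward for Order (reader v1, writer v2):
  channel: paired with writer channel (State -> State; writer required)
  contact: paired with writer contact (Audit -> Audit; writer optional)
  blob: paired with writer blob (bytes -> bytes; writer required)
  signature: paired with writer signature (bytes -> bytes; writer required)
  contact.latitude: paired with writer contact.latitude (float32 -> float32; writer optional)
  contact.avatar: paired with writer contact.avatar (bytes -> bytes; writer optional)
  contact.attempts: paired with writer contact.attempts (int64 -> int64; writer optional)
  => no violations; forward on Order: COMPATIBLE

backward: COMPATIBLE []; forward: COMPATIBLE []


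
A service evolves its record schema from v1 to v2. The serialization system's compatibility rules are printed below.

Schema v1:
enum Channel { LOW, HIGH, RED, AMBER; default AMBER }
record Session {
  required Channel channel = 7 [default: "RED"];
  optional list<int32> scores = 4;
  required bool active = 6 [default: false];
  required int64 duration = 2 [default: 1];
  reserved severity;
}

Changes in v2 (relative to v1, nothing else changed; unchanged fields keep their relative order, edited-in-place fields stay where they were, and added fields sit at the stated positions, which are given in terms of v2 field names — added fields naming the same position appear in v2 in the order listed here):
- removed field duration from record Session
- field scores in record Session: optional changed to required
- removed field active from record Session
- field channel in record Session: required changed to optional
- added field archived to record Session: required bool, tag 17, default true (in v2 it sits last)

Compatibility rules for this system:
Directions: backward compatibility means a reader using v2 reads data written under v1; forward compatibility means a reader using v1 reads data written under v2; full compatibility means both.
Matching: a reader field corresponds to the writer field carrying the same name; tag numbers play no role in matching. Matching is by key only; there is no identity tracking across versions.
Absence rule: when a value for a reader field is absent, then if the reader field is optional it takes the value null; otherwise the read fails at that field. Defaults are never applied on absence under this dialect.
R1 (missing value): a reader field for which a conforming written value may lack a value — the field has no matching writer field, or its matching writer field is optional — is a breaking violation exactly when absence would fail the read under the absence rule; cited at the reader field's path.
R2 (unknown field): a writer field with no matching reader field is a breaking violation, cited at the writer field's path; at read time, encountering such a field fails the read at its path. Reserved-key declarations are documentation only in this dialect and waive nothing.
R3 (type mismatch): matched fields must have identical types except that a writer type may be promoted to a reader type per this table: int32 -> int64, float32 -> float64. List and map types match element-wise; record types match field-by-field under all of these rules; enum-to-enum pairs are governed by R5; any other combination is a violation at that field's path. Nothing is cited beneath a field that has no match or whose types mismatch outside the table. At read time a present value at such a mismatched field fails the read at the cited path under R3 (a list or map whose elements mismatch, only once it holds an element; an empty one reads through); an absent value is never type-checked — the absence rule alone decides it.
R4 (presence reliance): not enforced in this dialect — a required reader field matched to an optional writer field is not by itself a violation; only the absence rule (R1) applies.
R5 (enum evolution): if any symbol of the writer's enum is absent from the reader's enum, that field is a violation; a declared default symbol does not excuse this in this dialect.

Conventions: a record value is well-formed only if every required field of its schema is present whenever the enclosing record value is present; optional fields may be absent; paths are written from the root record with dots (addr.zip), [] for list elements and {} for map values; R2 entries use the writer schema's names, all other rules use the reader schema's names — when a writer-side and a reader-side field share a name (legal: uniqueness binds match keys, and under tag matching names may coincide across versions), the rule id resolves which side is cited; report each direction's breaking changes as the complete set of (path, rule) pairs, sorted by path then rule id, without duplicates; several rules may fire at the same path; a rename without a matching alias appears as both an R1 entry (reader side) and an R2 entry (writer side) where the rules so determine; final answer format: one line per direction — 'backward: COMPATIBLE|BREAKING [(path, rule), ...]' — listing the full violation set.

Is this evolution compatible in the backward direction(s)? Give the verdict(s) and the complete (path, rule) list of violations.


backward: BREAKING [(active, R2), (archived, R1), (duration, R2), (scores, R1)]

each type pair in Session: writer, then reader
backward pass over Session, reader schema v2, writer schema v1:
  channel: paired with writer channel (Channel -> Channel; writer required)
  scores: paired with writer scores (list<int32> -> list<int32>; writer optional)
  no writer field matches reader archived
  writer field active has no reader counterpart
  writer field duration has no reader counterpart
  rule R2 violated at active
  rule R1 violated at archived
  rule R2 violated at duration
  rule R1 violated at scores
  => 4 violation(s): backward is BREAKING for Session
the rest of the Session diff is inert for this question:
  field channel in record Session: required changed to optional -> matters only for Session's forward compatibility — outside the asked direction


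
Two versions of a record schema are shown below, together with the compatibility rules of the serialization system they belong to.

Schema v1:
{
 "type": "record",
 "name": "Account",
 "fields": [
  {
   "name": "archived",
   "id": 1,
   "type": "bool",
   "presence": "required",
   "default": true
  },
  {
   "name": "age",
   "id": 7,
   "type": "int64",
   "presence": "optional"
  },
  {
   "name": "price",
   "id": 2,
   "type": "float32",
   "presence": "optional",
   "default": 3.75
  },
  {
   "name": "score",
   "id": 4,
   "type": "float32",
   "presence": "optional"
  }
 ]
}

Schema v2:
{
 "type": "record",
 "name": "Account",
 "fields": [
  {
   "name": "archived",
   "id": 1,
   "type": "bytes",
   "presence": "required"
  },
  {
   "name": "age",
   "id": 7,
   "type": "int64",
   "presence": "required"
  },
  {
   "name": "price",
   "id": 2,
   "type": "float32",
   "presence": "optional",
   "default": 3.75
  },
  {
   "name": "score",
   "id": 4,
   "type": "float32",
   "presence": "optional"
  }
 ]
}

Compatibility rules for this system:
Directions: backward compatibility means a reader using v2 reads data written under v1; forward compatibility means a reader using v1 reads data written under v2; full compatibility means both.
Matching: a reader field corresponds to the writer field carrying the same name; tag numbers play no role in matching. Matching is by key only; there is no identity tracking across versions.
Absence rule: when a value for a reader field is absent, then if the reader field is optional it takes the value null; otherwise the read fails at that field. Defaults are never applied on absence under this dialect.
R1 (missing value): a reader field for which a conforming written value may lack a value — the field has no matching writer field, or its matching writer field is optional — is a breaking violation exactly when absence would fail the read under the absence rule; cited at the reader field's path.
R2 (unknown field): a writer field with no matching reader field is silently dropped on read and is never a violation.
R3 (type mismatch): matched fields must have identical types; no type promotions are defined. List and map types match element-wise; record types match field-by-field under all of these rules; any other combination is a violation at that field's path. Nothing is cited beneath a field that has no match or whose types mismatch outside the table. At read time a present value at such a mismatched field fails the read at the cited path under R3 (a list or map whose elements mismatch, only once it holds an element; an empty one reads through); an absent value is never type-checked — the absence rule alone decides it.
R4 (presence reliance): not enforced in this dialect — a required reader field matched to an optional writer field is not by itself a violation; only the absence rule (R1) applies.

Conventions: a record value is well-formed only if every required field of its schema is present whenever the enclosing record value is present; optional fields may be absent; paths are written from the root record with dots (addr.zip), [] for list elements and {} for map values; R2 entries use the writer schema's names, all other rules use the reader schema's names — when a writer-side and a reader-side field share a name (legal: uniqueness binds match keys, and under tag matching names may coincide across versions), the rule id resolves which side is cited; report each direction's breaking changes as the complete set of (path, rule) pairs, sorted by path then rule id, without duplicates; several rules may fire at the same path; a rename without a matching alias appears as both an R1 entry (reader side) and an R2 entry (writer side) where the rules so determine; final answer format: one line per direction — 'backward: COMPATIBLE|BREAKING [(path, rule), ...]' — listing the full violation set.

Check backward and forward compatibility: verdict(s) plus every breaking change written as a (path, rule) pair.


each type pair in Account: writer, then reader
backward analysis of Account with v2 as reader and v1 as writer:
  archived: paired with writer archived (bool -> bytes; writer required)
  age: paired with writer age (int64 -> int64; writer optional)
  price: paired with writer price (float32 -> float32; writer optional)
  score: paired with writer score (float32 -> float32; writer optional)
  rule R1 violated at age
  rule R3 violated at archived
  => 2 violation(s): backward is BREAKING for Account
forward analysis of Account with v1 as reader and v2 as writer:
  archived: paired with writer archived (bytes -> bool; writer required)
  age: paired with writer age (int64 -> int64; writer required)
  price: paired with writer price (float32 -> float32; writer optional)
  score: paired with writer score (float32 -> float32; writer optional)
  rule R3 violated at archived
  => 1 violation(s): forward is BREAKING for Account

backward: BREAKING [(age, R1), (archived, R3)]; forward: BREAKING [(archived, R3)]


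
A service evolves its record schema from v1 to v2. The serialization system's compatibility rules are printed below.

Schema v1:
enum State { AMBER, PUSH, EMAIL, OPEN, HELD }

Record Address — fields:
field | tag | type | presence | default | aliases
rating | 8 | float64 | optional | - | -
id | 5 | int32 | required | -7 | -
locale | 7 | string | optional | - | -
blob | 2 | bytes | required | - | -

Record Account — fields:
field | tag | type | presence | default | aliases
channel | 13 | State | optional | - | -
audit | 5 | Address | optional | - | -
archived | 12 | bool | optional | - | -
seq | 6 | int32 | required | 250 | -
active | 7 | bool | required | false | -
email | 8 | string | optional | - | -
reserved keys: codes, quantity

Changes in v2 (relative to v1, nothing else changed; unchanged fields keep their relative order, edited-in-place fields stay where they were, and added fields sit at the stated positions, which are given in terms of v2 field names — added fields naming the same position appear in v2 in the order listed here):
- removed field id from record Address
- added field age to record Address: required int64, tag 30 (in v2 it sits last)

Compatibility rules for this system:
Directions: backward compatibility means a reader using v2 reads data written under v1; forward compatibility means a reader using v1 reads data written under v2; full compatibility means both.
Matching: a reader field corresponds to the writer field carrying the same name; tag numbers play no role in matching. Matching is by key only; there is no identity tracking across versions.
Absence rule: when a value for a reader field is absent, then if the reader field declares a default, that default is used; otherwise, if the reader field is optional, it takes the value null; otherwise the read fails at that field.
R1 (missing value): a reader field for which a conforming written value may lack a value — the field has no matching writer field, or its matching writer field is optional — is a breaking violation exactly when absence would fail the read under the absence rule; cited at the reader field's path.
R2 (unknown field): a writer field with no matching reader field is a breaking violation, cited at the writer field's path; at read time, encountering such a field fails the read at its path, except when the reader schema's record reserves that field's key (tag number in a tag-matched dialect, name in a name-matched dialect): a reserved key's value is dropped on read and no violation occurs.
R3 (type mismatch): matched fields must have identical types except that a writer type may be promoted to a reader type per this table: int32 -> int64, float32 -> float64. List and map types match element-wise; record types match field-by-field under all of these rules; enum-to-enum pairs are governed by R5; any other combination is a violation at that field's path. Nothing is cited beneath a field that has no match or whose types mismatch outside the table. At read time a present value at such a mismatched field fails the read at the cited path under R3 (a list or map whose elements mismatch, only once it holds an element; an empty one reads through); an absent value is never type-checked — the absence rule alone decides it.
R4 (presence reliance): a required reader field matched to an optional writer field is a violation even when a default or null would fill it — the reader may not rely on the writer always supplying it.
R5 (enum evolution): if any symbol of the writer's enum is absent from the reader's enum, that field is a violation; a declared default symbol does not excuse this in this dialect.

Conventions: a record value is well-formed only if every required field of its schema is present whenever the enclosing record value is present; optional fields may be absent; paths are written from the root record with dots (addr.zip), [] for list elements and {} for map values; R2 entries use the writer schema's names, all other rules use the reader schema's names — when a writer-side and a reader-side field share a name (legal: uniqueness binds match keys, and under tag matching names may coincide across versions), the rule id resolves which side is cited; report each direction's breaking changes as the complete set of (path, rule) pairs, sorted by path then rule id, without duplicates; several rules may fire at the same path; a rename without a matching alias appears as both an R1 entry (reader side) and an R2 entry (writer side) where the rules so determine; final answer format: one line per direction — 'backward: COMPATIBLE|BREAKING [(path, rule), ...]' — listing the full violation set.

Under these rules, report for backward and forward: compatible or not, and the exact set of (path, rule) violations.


backward: BREAKING [(audit.age, R1), (audit.id, R2)]; forward: BREAKING [(audit.age, R2)]

arrows below run writer -> reader for Account
checking backward for Account: reader v2 against writer v1:
  channel <- channel (State -> State, writer optional)
  audit <- audit (Address -> Address, writer optional)
  archived <- archived (bool -> bool, writer optional)
  seq <- seq (int32 -> int32, writer required)
  active <- active (bool -> bool, writer required)
  email <- email (string -> string, writer optional)
  audit.rating <- audit.rating (float64 -> float64, writer optional)
  audit.locale <- audit.locale (string -> string, writer optional)
  audit.blob <- audit.blob (bytes -> bytes, writer required)
  no writer field matches reader audit.age
  leftover writer field: audit.id
  rule R1 violated at audit.age
  rule R2 violated at audit.id
  => 2 violation(s): backward is BREAKING for Account
checking forward for Account: reader v1 against writer v2:
  channel <- channel (State -> State, writer optional)
  audit <- audit (Address -> Address, writer optional)
  archived <- archived (bool -> bool, writer optional)
  seq <- seq (int32 -> int32, writer required)
  active <- active (bool -> bool, writer required)
  email <- email (string -> string, writer optional)
  audit.rating <- audit.rating (float64 -> float64, writer optional)
  no writer field matches reader audit.id
  audit.locale <- audit.locale (string -> string, writer optional)
  audit.blob <- audit.blob (bytes -> bytes, writer required)
  leftover writer field: audit.age
  rule R2 violated at audit.age
  => 1 violation(s): forward is BREAKING for Account


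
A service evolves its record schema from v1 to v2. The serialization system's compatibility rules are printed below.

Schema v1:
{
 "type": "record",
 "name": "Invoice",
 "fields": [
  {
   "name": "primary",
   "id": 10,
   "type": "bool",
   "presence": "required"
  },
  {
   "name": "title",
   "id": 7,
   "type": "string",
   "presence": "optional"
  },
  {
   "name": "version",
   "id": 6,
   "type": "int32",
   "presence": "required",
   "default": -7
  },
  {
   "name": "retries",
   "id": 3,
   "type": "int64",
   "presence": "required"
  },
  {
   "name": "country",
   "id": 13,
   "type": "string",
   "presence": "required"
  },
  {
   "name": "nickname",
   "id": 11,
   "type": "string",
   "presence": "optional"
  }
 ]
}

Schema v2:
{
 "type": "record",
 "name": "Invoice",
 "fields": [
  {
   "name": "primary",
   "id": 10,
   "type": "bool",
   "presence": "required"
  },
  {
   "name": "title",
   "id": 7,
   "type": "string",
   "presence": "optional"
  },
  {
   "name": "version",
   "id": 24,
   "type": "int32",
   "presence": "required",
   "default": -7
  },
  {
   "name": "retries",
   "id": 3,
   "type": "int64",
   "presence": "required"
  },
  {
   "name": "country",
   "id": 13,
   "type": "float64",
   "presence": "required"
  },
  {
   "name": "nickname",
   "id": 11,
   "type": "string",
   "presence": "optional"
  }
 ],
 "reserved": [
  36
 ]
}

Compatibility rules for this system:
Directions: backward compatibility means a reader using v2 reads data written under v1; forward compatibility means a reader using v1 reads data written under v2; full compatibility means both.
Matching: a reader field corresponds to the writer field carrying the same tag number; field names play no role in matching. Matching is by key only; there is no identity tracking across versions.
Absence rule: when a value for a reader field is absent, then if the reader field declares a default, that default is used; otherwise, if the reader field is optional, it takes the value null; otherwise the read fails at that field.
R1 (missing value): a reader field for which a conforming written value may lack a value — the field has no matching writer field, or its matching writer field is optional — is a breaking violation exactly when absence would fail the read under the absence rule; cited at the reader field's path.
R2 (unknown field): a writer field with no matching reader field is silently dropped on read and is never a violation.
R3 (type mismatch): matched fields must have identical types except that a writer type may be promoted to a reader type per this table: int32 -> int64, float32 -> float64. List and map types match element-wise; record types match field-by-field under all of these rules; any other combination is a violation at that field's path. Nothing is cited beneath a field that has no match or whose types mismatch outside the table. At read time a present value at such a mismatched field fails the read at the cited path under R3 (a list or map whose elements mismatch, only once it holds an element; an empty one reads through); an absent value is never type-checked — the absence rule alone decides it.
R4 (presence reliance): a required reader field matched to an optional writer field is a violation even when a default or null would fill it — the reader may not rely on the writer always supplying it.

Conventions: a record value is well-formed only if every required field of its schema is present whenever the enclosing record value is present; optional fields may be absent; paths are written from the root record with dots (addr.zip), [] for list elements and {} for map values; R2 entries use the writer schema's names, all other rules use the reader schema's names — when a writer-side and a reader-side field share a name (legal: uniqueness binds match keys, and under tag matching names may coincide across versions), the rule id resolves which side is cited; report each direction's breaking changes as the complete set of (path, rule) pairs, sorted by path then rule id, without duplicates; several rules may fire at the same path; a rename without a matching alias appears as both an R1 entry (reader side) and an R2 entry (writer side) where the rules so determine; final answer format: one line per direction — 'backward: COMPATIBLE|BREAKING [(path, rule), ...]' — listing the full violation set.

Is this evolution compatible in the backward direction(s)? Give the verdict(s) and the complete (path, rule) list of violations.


in Invoice below, arrows point writer -> reader
checking backward for Invoice: reader v2 against writer v1:
  primary: bool -> bool, writer required; from primary
  title: string -> string, writer optional; from title
  version has no writer counterpart
  retries: int64 -> int64, writer required; from retries
  country: string -> float64, writer required; from country
  nickname: string -> string, writer optional; from nickname
  version (writer side), unknown to reader
  R3 fires at country
  => backward verdict for Invoice: BREAKING, 1 violation(s)
checking off the Invoice differences that do not matter here:
  field version in record Invoice: tag 6 changed to 24 -> inert for the asked Invoice verdict: nothing fires

backward: BREAKING [(country, R3)]


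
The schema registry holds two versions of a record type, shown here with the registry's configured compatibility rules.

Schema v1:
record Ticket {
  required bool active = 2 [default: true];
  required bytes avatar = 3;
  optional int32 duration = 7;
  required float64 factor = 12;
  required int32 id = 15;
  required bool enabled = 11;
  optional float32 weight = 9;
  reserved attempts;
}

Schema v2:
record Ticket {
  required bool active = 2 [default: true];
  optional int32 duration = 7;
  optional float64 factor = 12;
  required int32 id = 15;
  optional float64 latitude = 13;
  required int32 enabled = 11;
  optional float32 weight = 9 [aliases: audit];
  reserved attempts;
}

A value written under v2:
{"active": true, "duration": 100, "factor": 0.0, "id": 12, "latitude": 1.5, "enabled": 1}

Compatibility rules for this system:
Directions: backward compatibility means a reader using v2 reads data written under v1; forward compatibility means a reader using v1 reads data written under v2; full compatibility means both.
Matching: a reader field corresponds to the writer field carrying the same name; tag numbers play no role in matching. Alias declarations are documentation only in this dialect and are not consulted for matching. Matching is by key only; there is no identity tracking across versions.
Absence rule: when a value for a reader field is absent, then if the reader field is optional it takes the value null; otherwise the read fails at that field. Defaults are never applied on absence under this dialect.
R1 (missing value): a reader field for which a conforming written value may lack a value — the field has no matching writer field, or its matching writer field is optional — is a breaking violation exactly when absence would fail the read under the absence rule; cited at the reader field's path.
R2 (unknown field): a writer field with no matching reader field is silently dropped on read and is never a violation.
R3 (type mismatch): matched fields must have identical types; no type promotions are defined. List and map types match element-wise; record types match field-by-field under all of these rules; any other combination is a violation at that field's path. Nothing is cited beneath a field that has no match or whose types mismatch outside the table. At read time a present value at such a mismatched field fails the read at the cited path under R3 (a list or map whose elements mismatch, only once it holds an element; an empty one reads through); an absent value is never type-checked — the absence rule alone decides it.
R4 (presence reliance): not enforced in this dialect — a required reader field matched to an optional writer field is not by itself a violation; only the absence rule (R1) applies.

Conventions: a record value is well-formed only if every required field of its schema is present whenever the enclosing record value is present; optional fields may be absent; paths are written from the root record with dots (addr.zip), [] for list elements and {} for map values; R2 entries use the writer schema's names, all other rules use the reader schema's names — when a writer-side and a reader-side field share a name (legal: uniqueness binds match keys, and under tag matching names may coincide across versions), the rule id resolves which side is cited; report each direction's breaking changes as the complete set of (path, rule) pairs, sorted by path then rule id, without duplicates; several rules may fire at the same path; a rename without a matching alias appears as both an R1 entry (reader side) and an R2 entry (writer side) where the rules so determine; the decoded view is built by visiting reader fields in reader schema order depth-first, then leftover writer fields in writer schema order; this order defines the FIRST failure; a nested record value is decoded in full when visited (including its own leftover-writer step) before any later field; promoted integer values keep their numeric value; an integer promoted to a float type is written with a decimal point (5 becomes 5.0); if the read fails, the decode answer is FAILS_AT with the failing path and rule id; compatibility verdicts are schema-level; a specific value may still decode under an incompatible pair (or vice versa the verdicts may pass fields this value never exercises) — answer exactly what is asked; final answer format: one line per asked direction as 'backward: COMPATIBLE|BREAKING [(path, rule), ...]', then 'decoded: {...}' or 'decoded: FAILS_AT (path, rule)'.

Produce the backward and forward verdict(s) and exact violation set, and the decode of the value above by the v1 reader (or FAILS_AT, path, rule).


in Ticket below, arrows point writer -> reader
backward analysis of Ticket with v2 as reader and v1 as writer:
  bool -> bool, writer required: active aligns to active
  int32 -> int32, writer optional: duration aligns to duration
  float64 -> float64, writer required: factor aligns to factor
  int32 -> int32, writer required: id aligns to id
  latitude has no writer counterpart
  bool -> int32, writer required: enabled aligns to enabled
  float32 -> float32, writer optional: weight aligns to weight
  writer field avatar has no reader counterpart
  breaking: (enabled, R3)
  backward on Ticket therefore BREAKING (1)
forward analysis of Ticket with v1 as reader and v2 as writer:
  bool -> bool, writer required: active aligns to active
  avatar has no writer counterpart
  int32 -> int32, writer optional: duration aligns to duration
  float64 -> float64, writer optional: factor aligns to factor
  int32 -> int32, writer required: id aligns to id
  int32 -> bool, writer required: enabled aligns to enabled
  float32 -> float32, writer optional: weight aligns to weight
  writer field latitude has no reader counterpart
  breaking: (avatar, R1)
  breaking: (enabled, R3)
  breaking: (factor, R1)
  forward on Ticket therefore BREAKING (3)
decoding the Ticket value with the v1 reader:
  active := true
  read fails at avatar under R1 (no fill)
  => FAILS_AT (avatar, R1)

backward: BREAKING [(enabled, R3)]; forward: BREAKING [(avatar, R1), (enabled, R3), (factor, R1)]; decoded: FAILS_AT (avatar, R1)
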